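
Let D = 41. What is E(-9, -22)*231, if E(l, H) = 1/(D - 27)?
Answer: 33/2 ≈ 16.500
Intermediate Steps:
E(l, H) = 1/14 (E(l, H) = 1/(41 - 27) = 1/14)
E(-9, -22)*231 = (1/14)*231 = 33/2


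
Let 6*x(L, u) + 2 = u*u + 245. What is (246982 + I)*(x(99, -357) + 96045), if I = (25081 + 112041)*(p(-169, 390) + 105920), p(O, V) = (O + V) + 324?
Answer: 1712849916916824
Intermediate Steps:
p(O, V) = 324 + O + V
x(L, u) = 81/2 + u²/6 (x(L, u) = -⅓ + (u*u + 245)/6 = -⅓ + (u² + 245)/6 = -⅓ + (245 + u²)/6 = -⅓ + (245/6 + u²/6) = 81/2 + u²/6)
I = 14598693730 (I = (25081 + 112041)*((324 - 169 + 390) + 105920) = 137122*(545 + 105920) = 137122*106465 = 14598693730)
(246982 + I)*(x(99, -357) + 96045) = (246982 + 14598693730)*((81/2 + (⅙)*(-357)²) + 96045) = 14598940712*((81/2 + (⅙)*127449) + 96045) = 14598940712*((81/2 + 42483/2) + 96045) = 14598940712*(21282 + 96045) = 14598940712*117327 = 1712849916916824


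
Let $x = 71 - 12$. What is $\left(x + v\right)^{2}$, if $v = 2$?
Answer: $3721$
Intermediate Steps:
$x = 59$
$\left(x + v\right)^{2} = \left(59 + 2\right)^{2} = 61^{2} = 3721$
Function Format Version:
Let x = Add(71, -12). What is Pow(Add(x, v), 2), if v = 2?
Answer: 3721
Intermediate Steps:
x = 59
Pow(Add(x, v), 2) = Pow(Add(59, 2), 2) = Pow(61, 2) = 3721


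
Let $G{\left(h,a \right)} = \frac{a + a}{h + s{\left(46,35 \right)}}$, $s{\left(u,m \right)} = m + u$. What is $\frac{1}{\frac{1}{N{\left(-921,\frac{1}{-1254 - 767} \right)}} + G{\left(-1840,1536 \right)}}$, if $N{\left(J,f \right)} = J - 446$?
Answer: $- \frac{2404553}{4201183} \approx -0.57235$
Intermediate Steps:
$G{\left(h,a \right)} = \frac{2 a}{81 + h}$ ($G{\left(h,a \right)} = \frac{a + a}{h + \left(35 + 46\right)} = \frac{2 a}{h + 81} = \frac{2 a}{81 + h}$)
$N{\left(J,f \right)} = -446 + J$ ($N{\left(J,f \right)} = J - 446 = -446 + J$)
$\frac{1}{\frac{1}{N{\left(-921,\frac{1}{-1254 - 767} \right)}} + G{\left(-1840,1536 \right)}} = \frac{1}{\frac{1}{-446 - 921} + 2 \cdot 1536 \frac{1}{81 - 1840}} = \frac{1}{\frac{1}{-1367} + 2 \cdot 1536 \frac{1}{-1759}} = \frac{1}{- \frac{1}{1367} + 2 \cdot 1536 \left(- \frac{1}{1759}\right)} = \frac{1}{- \frac{1}{1367} - \frac{3072}{1759}} = \frac{1}{- \frac{4201183}{2404553}} = - \frac{2404553}{4201183}$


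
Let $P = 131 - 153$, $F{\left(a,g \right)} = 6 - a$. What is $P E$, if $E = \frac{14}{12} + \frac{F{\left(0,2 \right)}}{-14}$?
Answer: $- \frac{341}{21} \approx -16.238$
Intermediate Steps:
$P = -22$
$E = \frac{31}{42}$ ($E = \frac{14}{12} + \frac{6 - 0}{-14} = 14 \cdot \frac{1}{12} + \left(6 + 0\right) \left(- \frac{1}{14}\right) = \frac{7}{6} + 6 \left(- \frac{1}{14}\right) = \frac{7}{6} - \frac{3}{7} = \frac{31}{42} \approx 0.7381$)
$P E = \left(-22\right) \frac{31}{42} = - \frac{341}{21}$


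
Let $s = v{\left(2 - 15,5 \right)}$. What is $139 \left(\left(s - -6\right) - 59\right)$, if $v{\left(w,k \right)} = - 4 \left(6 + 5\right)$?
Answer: $-13483$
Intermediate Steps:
$v{\left(w,k \right)} = -44$ ($v{\left(w,k \right)} = \left(-4\right) 11 = -44$)
$s = -44$
$139 \left(\left(s - -6\right) - 59\right) = 139 \left(\left(-44 - -6\right) - 59\right) = 139 \left(\left(-44 + 6\right) - 59\right) = 139 \left(-38 - 59\right) = 139 \left(-97\right) = -13483$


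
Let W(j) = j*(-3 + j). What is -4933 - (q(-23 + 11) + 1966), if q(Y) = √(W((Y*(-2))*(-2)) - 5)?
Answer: -6899 - √2443 ≈ -6948.4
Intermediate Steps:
q(Y) = √(-5 + 4*Y*(-3 + 4*Y)) (q(Y) = √(((Y*(-2))*(-2))*(-3 + (Y*(-2))*(-2)) - 5) = √((-2*Y*(-2))*(-3 - 2*Y*(-2)) - 5) = √((4*Y)*(-3 + 4*Y) - 5) = √(4*Y*(-3 + 4*Y) - 5) = √(-5 + 4*Y*(-3 + 4*Y)))
-4933 - (q(-23 + 11) + 1966) = -4933 - (√(-5 + 4*(-23 + 11)*(-3 + 4*(-23 + 11))) + 1966) = -4933 - (√(-5 + 4*(-12)*(-3 + 4*(-12))) + 1966) = -4933 - (√(-5 + 4*(-12)*(-3 - 48)) + 1966) = -4933 - (√(-5 + 4*(-12)*(-51)) + 1966) = -4933 - (√(-5 + 2448) + 1966) = -4933 - (√2443 + 1966) = -4933 - (1966 + √2443) = -4933 + (-1966 - √2443) = -6899 - √2443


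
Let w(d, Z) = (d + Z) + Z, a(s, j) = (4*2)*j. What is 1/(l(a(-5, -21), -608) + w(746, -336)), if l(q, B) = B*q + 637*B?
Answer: -1/285078 ≈ -3.5078e-6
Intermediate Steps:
a(s, j) = 8*j
l(q, B) = 637*B + B*q
w(d, Z) = d + 2*Z (w(d, Z) = (Z + d) + Z = d + 2*Z)
1/(l(a(-5, -21), -608) + w(746, -336)) = 1/(-608*(637 + 8*(-21)) + (746 + 2*(-336))) = 1/(-608*(637 - 168) + (746 - 672)) = 1/(-608*469 + 74) = 1/(-285152 + 74) = 1/(-285078) = -1/285078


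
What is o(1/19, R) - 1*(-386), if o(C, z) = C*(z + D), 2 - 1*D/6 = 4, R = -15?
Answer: 7307/19 ≈ 384.58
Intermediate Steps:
D = -12 (D = 12 - 6*4 = 12 - 24 = -12)
o(C, z) = C*(-12 + z) (o(C, z) = C*(z - 12) = C*(-12 + z))
o(1/19, R) - 1*(-386) = (-12 - 15)/19 - 1*(-386) = (1/19)*(-27) + 386 = -27/19 + 386 = 7307/19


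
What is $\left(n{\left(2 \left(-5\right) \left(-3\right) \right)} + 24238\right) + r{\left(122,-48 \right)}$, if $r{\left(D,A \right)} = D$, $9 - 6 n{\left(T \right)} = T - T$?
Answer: $\frac{48723}{2} \approx 24362.0$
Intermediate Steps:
$n{\left(T \right)} = \frac{3}{2}$ ($n{\left(T \right)} = \frac{3}{2} - \frac{T - T}{6} = \frac{3}{2} - 0 = \frac{3}{2} + 0 = \frac{3}{2}$)
$\left(n{\left(2 \left(-5\right) \left(-3\right) \right)} + 24238\right) + r{\left(122,-48 \right)} = \left(\frac{3}{2} + 24238\right) + 122 = \frac{48479}{2} + 122 = \frac{48723}{2}$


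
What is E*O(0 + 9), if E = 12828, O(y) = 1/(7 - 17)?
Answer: -6414/5 ≈ -1282.8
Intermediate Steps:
O(y) = -⅒ (O(y) = 1/(-10) = -⅒)
E*O(0 + 9) = 12828*(-⅒) = -6414/5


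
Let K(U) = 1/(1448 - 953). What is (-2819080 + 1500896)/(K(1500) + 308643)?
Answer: -326250540/76389143 ≈ -4.2709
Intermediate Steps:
K(U) = 1/495
(-2819080 + 1500896)/(K(1500) + 308643) = (-2819080 + 1500896)/(1/495 + 308643) = -1318184/152778286/495 = -1318184*495/152778286 = -326250540/76389143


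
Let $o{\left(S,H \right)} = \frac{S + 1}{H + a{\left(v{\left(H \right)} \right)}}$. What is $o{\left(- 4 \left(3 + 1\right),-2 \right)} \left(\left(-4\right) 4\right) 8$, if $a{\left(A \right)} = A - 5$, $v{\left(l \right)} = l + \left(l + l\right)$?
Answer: $- \frac{1920}{13} \approx -147.69$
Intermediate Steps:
$v{\left(l \right)} = 3 l$ ($v{\left(l \right)} = l + 2 l = 3 l$)
$a{\left(A \right)} = -5 + A$
$o{\left(S,H \right)} = \frac{1 + S}{-5 + 4 H}$ ($o{\left(S,H \right)} = \frac{S + 1}{H + \left(-5 + 3 H\right)} = \frac{1 + S}{-5 + 4 H}$)
$o{\left(- 4 \left(3 + 1\right),-2 \right)} \left(\left(-4\right) 4\right) 8 = \frac{1 - 4 \left(3 + 1\right)}{-5 + 4 \left(-2\right)} \left(\left(-4\right) 4\right) 8 = \frac{1 - 16}{-5 - 8} \left(-16\right) 8 = \frac{1 - 16}{-13} \left(-16\right) 8 = \left(- \frac{1}{13}\right) \left(-15\right) \left(-16\right) 8 = \frac{15}{13} \left(-16\right) 8 = \left(- \frac{240}{13}\right) 8 = - \frac{1920}{13}$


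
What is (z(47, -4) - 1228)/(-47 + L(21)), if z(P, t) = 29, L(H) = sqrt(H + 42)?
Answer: 56353/2146 + 3597*sqrt(7)/2146 ≈ 30.694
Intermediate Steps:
L(H) = sqrt(42 + H)
(z(47, -4) - 1228)/(-47 + L(21)) = (29 - 1228)/(-47 + sqrt(42 + 21)) = -1199/(-47 + sqrt(63)) = -1199/(-47 + 3*sqrt(7))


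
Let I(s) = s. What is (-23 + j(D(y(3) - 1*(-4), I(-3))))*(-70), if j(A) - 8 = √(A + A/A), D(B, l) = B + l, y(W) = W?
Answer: 1050 - 70*√5 ≈ 893.48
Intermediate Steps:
j(A) = 8 + √(1 + A) (j(A) = 8 + √(A + A/A) = 8 + √(A + 1) = 8 + √(1 + A))
(-23 + j(D(y(3) - 1*(-4), I(-3))))*(-70) = (-23 + (8 + √(1 + ((3 - 1*(-4)) - 3))))*(-70) = (-23 + (8 + √(1 + ((3 + 4) - 3))))*(-70) = (-23 + (8 + √(1 + (7 - 3))))*(-70) = (-23 + (8 + √(1 + 4)))*(-70) = (-23 + (8 + √5))*(-70) = (-15 + √5)*(-70) = 1050 - 70*√5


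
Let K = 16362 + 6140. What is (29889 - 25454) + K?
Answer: 26937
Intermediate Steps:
K = 22502
(29889 - 25454) + K = (29889 - 25454) + 22502 = 4435 + 22502 = 26937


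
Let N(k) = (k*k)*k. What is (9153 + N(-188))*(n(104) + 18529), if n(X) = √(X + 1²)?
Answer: -122949531551 - 6635519*√105 ≈ -1.2302e+11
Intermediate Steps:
N(k) = k³ (N(k) = k²*k = k³)
n(X) = √(1 + X) (n(X) = √(X + 1) = √(1 + X))
(9153 + N(-188))*(n(104) + 18529) = (9153 + (-188)³)*(√(1 + 104) + 18529) = (9153 - 6644672)*(√105 + 18529) = -6635519*(18529 + √105) = -122949531551 - 6635519*√105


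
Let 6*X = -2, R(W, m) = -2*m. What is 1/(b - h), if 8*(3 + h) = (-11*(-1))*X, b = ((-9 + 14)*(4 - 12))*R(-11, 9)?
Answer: 24/17363 ≈ 0.0013823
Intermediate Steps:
X = -1/3 (X = (1/6)*(-2) = -1/3 ≈ -0.33333)
b = 720 (b = ((-9 + 14)*(4 - 12))*(-2*9) = (5*(-8))*(-18) = -40*(-18) = 720)
h = -83/24 (h = -3 + (-11*(-1)*(-1/3))/8 = -3 + (11*(-1/3))/8 = -3 + (1/8)*(-11/3) = -3 - 11/24 = -83/24 ≈ -3.4583)
1/(b - h) = 1/(720 - 1*(-83/24)) = 1/(720 + 83/24) = 1/(17363/24) = 24/17363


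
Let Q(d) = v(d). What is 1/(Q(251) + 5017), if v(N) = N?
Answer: 1/5268 ≈ 0.00018983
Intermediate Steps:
Q(d) = d
1/(Q(251) + 5017) = 1/(251 + 5017) = 1/5268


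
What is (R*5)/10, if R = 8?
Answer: 4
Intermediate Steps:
(R*5)/10 = (8*5)/10 = 40*(⅒) = 4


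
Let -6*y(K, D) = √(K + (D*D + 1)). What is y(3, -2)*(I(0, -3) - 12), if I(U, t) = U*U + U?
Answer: 4*√2 ≈ 5.6569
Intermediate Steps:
I(U, t) = U + U² (I(U, t) = U² + U = U + U²)
y(K, D) = -√(1 + K + D²)/6 (y(K, D) = -√(K + (D*D + 1))/6 = -√(K + (D² + 1))/6 = -√(K + (1 + D²))/6 = -√(1 + K + D²)/6)
y(3, -2)*(I(0, -3) - 12) = (-√(1 + 3 + (-2)²)/6)*(0*(1 + 0) - 12) = (-√(1 + 3 + 4)/6)*(0*1 - 12) = (-√2/3)*(0 - 12) = -√2/3*(-12) = 4*√2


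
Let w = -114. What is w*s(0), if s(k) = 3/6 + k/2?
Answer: -57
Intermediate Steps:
s(k) = 1/2 + k/2 (s(k) = 3*(1/6) + k*(1/2) = 1/2 + k/2)
w*s(0) = -114*(1/2 + (1/2)*0) = -114*(1/2 + 0) = -114*1/2 = -57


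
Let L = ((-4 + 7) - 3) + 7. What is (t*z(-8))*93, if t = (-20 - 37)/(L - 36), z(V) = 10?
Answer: 53010/29 ≈ 1827.9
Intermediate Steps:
L = 7 (L = (3 - 3) + 7 = 0 + 7 = 7)
t = 57/29 (t = (-20 - 37)/(7 - 36) = -57/(-29) = -57*(-1/29) = 57/29 ≈ 1.9655)
(t*z(-8))*93 = ((57/29)*10)*93 = (570/29)*93 = 53010/29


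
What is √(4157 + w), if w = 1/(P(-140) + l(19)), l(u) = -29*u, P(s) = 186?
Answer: 2*√138453990/365 ≈ 64.475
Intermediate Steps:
w = -1/365 (w = 1/(186 - 29*19) = 1/(186 - 551) = 1/(-365) = -1/365 ≈ -0.0027397)
√(4157 + w) = √(4157 - 1/365) = √(1517304/365) = 2*√138453990/365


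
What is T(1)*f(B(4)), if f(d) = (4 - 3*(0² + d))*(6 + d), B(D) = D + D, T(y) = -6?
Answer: 1680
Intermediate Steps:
B(D) = 2*D
f(d) = (4 - 3*d)*(6 + d) (f(d) = (4 - 3*(0 + d))*(6 + d) = (4 - 3*d)*(6 + d))
T(1)*f(B(4)) = -6*(24 - 28*4 - 3*(2*4)²) = -6*(24 - 14*8 - 3*8²) = -6*(24 - 112 - 3*64) = -6*(24 - 112 - 192) = -6*(-280) = 1680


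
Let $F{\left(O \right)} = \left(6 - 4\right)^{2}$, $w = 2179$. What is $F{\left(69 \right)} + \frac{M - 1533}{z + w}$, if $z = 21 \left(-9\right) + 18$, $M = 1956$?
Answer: $\frac{8455}{2008} \approx 4.2107$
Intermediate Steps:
$z = -171$ ($z = -189 + 18 = -171$)
$F{\left(O \right)} = 4$ ($F{\left(O \right)} = 2^{2} = 4$)
$F{\left(69 \right)} + \frac{M - 1533}{z + w} = 4 + \frac{1956 - 1533}{-171 + 2179} = 4 + \frac{423}{2008} = \frac{8455}{2008}$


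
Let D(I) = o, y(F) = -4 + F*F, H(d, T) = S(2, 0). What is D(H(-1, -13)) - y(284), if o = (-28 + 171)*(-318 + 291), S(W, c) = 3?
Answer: -84513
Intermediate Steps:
H(d, T) = 3
o = -3861 (o = 143*(-27) = -3861)
y(F) = -4 + F²
D(I) = -3861
D(H(-1, -13)) - y(284) = -3861 - (-4 + 284²) = -3861 - (-4 + 80656) = -3861 - 1*80652 = -3861 - 80652 = -84513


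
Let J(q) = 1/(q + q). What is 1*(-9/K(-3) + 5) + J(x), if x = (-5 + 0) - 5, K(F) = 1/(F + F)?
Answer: 1179/20 ≈ 58.950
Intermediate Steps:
K(F) = 1/(2*F)
x = -10 (x = -5 - 5 = -10)
J(q) = 1/(2*q)
1*(-9/K(-3) + 5) + J(x) = 1*(-9/((1/2)/(-3)) + 5) + (1/2)/(-10) = 1*(-9/((1/2)*(-1/3)) + 5) + (1/2)*(-1/10) = 1*(-9/(-1/6) + 5) - 1/20 = 1*(-9*(-6) + 5) - 1/20 = 1*(54 + 5) - 1/20 = 1*59 - 1/20 = 59 - 1/20 = 1179/20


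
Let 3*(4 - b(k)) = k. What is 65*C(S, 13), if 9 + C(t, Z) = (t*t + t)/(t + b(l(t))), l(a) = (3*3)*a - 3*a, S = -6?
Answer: -390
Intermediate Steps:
l(a) = 6*a (l(a) = 9*a - 3*a = 6*a)
b(k) = 4 - k/3
C(t, Z) = -9 + (t + t**2)/(4 - t) (C(t, Z) = -9 + (t*t + t)/(t + (4 - 2*t)) = -9 + (t**2 + t)/(t + (4 - 2*t)) = -9 + (t + t**2)/(4 - t))
65*C(S, 13) = 65*((-36 + (-6)**2 + 10*(-6))/(4 - 1*(-6))) = 65*((-36 + 36 - 60)/(4 + 6)) = 65*(-60/10) = 65*((1/10)*(-60)) = 65*(-6) = -390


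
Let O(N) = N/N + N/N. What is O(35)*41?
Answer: 82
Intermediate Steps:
O(N) = 2 (O(N) = 1 + 1 = 2)
O(35)*41 = 2*41 = 82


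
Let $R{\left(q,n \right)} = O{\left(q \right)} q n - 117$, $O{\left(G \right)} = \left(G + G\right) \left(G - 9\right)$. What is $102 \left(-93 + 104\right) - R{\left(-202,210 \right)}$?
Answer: $3616051719$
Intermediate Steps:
$O{\left(G \right)} = 2 G \left(-9 + G\right)$
$R{\left(q,n \right)} = -117 + 2 n q^{2} \left(-9 + q\right)$ ($R{\left(q,n \right)} = 2 q \left(-9 + q\right) q n - 117 = 2 q^{2} \left(-9 + q\right) n - 117 = 2 n q^{2} \left(-9 + q\right) - 117 = -117 + 2 n q^{2} \left(-9 + q\right)$)
$102 \left(-93 + 104\right) - R{\left(-202,210 \right)} = 102 \left(-93 + 104\right) - \left(-117 + 2 \cdot 210 \left(-202\right)^{2} \left(-9 - 202\right)\right) = 102 \cdot 11 - \left(-117 + 2 \cdot 210 \cdot 40804 \left(-211\right)\right) = 1122 - \left(-117 - 3616050480\right) = 1122 - -3616050597 = 1122 + 3616050597 = 3616051719$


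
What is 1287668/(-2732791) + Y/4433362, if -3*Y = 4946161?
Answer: -30642919404799/36346355320026 ≈ -0.84308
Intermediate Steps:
Y = -4946161/3 (Y = -⅓*4946161 = -4946161/3 ≈ -1.6487e+6)
1287668/(-2732791) + Y/4433362 = 1287668/(-2732791) - 4946161/3/4433362 = 1287668*(-1/2732791) - 4946161/3*1/4433362 = -1287668/2732791 - 4946161/13300086 = -30642919404799/36346355320026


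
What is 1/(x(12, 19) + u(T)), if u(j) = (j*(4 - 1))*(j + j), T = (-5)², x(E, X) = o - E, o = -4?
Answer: 1/3734 ≈ 0.00026781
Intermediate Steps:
x(E, X) = -4 - E
T = 25
u(j) = 6*j² (u(j) = (j*3)*(2*j) = (3*j)*(2*j) = 6*j²)
1/(x(12, 19) + u(T)) = 1/((-4 - 1*12) + 6*25²) = 1/((-4 - 12) + 6*625) = 1/(-16 + 3750) = 1/3734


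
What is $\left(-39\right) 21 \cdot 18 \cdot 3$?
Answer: $-44226$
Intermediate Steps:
$\left(-39\right) 21 \cdot 18 \cdot 3 = \left(-819\right) 54 = -44226$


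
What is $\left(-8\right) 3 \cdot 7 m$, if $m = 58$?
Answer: $-9744$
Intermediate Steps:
$\left(-8\right) 3 \cdot 7 m = \left(-8\right) 3 \cdot 7 \cdot 58 = \left(-24\right) 7 \cdot 58 = \left(-168\right) 58 = -9744$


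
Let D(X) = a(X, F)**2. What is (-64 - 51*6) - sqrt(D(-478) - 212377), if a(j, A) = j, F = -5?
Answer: -370 - sqrt(16107) ≈ -496.91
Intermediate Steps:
D(X) = X**2
(-64 - 51*6) - sqrt(D(-478) - 212377) = (-64 - 51*6) - sqrt((-478)**2 - 212377) = (-64 - 306) - sqrt(228484 - 212377) = -370 - sqrt(16107)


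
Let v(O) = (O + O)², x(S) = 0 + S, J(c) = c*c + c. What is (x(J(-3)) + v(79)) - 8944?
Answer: 16026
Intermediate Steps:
J(c) = c + c² (J(c) = c² + c = c + c²)
x(S) = S
v(O) = 4*O² (v(O) = (2*O)² = 4*O²)
(x(J(-3)) + v(79)) - 8944 = (-3*(1 - 3) + 4*79²) - 8944 = (-3*(-2) + 4*6241) - 8944 = (6 + 24964) - 8944 = 24970 - 8944 = 16026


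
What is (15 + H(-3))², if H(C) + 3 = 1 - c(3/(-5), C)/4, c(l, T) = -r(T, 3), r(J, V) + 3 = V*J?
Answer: 100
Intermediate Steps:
r(J, V) = -3 + J*V (r(J, V) = -3 + V*J = -3 + J*V)
c(l, T) = 3 - 3*T (c(l, T) = -(-3 + T*3) = -(-3 + 3*T) = 3 - 3*T)
H(C) = -11/4 + 3*C/4 (H(C) = -3 + (1 - (3 - 3*C)/4) = -3 + (1 - (¾ - 3*C/4)) = -3 + (1 + (-¾ + 3*C/4)) = -3 + (¼ + 3*C/4) = -11/4 + 3*C/4)
(15 + H(-3))² = (15 + (-11/4 + (¾)*(-3)))² = (15 + (-11/4 - 9/4))² = (15 - 5)² = 10² = 100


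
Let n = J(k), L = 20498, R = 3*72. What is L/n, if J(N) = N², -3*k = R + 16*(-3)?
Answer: 10249/1568 ≈ 6.5364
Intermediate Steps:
R = 216
k = -56 (k = -(216 + 16*(-3))/3 = -(216 - 48)/3 = -⅓*168 = -56)
n = 3136 (n = (-56)² = 3136)
L/n = 20498/3136 = 20498*(1/3136) = 10249/1568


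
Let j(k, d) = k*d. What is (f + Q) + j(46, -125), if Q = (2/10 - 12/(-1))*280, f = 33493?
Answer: 31159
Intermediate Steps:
j(k, d) = d*k
Q = 3416 (Q = (2*(1/10) - 12*(-1))*280 = (1/5 + 12)*280 = (61/5)*280 = 3416)
(f + Q) + j(46, -125) = (33493 + 3416) - 125*46 = 36909 - 5750 = 31159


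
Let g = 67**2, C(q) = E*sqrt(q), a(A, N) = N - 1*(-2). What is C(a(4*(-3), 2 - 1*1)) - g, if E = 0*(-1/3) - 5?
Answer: -4489 - 5*sqrt(3) ≈ -4497.7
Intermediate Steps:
E = -5 (E = 0*(-1*1/3) - 5 = 0*(-1/3) - 5 = 0 - 5 = -5)
a(A, N) = 2 + N (a(A, N) = N + 2 = 2 + N)
C(q) = -5*sqrt(q)
g = 4489
C(a(4*(-3), 2 - 1*1)) - g = -5*sqrt(2 + (2 - 1*1)) - 1*4489 = -5*sqrt(2 + (2 - 1)) - 4489 = -5*sqrt(2 + 1) - 4489 = -5*sqrt(3) - 4489 = -4489 - 5*sqrt(3)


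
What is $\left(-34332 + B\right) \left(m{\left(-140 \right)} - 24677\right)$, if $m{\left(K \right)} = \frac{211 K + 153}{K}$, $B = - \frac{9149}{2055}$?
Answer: $\frac{241700556458737}{287700} \approx 8.4011 \cdot 10^{8}$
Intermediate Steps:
$B = - \frac{9149}{2055}$ ($B = \left(-9149\right) \frac{1}{2055} = - \frac{9149}{2055} \approx -4.4521$)
$m{\left(K \right)} = \frac{153 + 211 K}{K}$
$\left(-34332 + B\right) \left(m{\left(-140 \right)} - 24677\right) = \left(-34332 - \frac{9149}{2055}\right) \left(\left(211 + \frac{153}{-140}\right) - 24677\right) = - \frac{70561409 \left(\left(211 + 153 \left(- \frac{1}{140}\right)\right) - 24677\right)}{2055} = - \frac{70561409 \left(\left(211 - \frac{153}{140}\right) - 24677\right)}{2055} = - \frac{70561409 \left(\frac{29387}{140} - 24677\right)}{2055} = \left(- \frac{70561409}{2055}\right) \left(- \frac{3425393}{140}\right) = \frac{241700556458737}{287700}$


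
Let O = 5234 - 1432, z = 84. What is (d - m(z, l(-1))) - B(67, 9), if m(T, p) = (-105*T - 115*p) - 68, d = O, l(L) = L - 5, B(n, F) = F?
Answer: 11991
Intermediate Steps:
O = 3802
l(L) = -5 + L
d = 3802
m(T, p) = -68 - 115*p - 105*T (m(T, p) = (-115*p - 105*T) - 68 = -68 - 115*p - 105*T)
(d - m(z, l(-1))) - B(67, 9) = (3802 - (-68 - 115*(-5 - 1) - 105*84)) - 1*9 = (3802 - (-68 - 115*(-6) - 8820)) - 9 = (3802 - (-68 + 690 - 8820)) - 9 = (3802 - 1*(-8198)) - 9 = (3802 + 8198) - 9 = 12000 - 9 = 11991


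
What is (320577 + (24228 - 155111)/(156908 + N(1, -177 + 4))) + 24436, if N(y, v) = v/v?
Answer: 54135513934/156909 ≈ 3.4501e+5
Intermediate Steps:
N(y, v) = 1
(320577 + (24228 - 155111)/(156908 + N(1, -177 + 4))) + 24436 = (320577 + (24228 - 155111)/(156908 + 1)) + 24436 = (320577 - 130883/156909) + 24436 = 50301285610/156909 + 24436 = 54135513934/156909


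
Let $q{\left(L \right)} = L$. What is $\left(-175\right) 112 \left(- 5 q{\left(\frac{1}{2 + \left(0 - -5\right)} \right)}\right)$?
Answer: $14000$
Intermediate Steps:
$\left(-175\right) 112 \left(- 5 q{\left(\frac{1}{2 + \left(0 - -5\right)} \right)}\right) = \left(-175\right) 112 \left(- \frac{5}{2 + \left(0 - -5\right)}\right) = - 19600 \left(- \frac{5}{2 + \left(0 + 5\right)}\right) = - 19600 \left(- \frac{5}{2 + 5}\right) = - 19600 \left(- \frac{5}{7}\right) = - 19600 \left(\left(-5\right) \frac{1}{7}\right) = \left(-19600\right) \left(- \frac{5}{7}\right) = 14000$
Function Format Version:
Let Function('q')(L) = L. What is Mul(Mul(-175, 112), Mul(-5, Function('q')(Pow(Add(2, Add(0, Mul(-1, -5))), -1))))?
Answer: 14000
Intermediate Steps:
Mul(Mul(-175, 112), Mul(-5, Function('q')(Pow(Add(2, Add(0, Mul(-1, -5))), -1)))) = Mul(Mul(-175, 112), Mul(-5, Pow(Add(2, Add(0, Mul(-1, -5))), -1))) = Mul(-19600, Mul(-5, Pow(Add(2, Add(0, 5)), -1))) = Mul(-19600, Mul(-5, Pow(Add(2, 5), -1))) = Mul(-19600, Mul(-5, Pow(7, -1))) = Mul(-19600, Mul(-5, Rational(1, 7))) = Mul(-19600, Rational(-5, 7)) = 14000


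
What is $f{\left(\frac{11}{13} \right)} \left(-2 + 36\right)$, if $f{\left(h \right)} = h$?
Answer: $\frac{374}{13} \approx 28.769$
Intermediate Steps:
$f{\left(\frac{11}{13} \right)} \left(-2 + 36\right) = \frac{11}{13} \left(-2 + 36\right) = 11 \cdot \frac{1}{13} \cdot 34 = \frac{11}{13} \cdot 34 = \frac{374}{13}$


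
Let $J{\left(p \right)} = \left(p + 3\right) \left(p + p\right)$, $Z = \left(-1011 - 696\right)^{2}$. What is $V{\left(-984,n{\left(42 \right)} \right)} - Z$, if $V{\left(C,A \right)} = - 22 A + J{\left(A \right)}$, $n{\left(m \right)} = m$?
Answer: $-2910993$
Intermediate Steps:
$Z = 2913849$ ($Z = \left(-1707\right)^{2} = 2913849$)
$J{\left(p \right)} = 2 p \left(3 + p\right)$ ($J{\left(p \right)} = \left(3 + p\right) 2 p = 2 p \left(3 + p\right)$)
$V{\left(C,A \right)} = - 22 A + 2 A \left(3 + A\right)$
$V{\left(-984,n{\left(42 \right)} \right)} - Z = 2 \cdot 42 \left(-8 + 42\right) - 2913849 = 2 \cdot 42 \cdot 34 - 2913849 = 2856 - 2913849 = -2910993$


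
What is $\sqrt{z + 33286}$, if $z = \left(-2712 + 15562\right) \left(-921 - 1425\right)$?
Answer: $43 i \sqrt{16286} \approx 5487.5 i$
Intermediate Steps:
$z = -30146100$ ($z = 12850 \left(-2346\right) = -30146100$)
$\sqrt{z + 33286} = \sqrt{-30146100 + 33286} = \sqrt{-30112814} = 43 i \sqrt{16286}$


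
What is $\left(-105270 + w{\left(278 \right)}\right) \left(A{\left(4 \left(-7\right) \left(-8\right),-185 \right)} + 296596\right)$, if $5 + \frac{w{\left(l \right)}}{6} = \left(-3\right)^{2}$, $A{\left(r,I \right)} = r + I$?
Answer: $-31219647210$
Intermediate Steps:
$A{\left(r,I \right)} = I + r$
$w{\left(l \right)} = 24$ ($w{\left(l \right)} = -30 + 6 \left(-3\right)^{2} = -30 + 6 \cdot 9 = -30 + 54 = 24$)
$\left(-105270 + w{\left(278 \right)}\right) \left(A{\left(4 \left(-7\right) \left(-8\right),-185 \right)} + 296596\right) = \left(-105270 + 24\right) \left(\left(-185 + 4 \left(-7\right) \left(-8\right)\right) + 296596\right) = - 105246 \left(\left(-185 - -224\right) + 296596\right) = - 105246 \left(\left(-185 + 224\right) + 296596\right) = - 105246 \left(39 + 296596\right) = \left(-105246\right) 296635 = -31219647210$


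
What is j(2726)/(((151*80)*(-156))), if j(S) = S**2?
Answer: -1857769/471120 ≈ -3.9433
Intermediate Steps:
j(2726)/(((151*80)*(-156))) = 2726**2/(((151*80)*(-156))) = 7431076/((12080*(-156))) = 7431076/(-1884480) = 7431076*(-1/1884480) = -1857769/471120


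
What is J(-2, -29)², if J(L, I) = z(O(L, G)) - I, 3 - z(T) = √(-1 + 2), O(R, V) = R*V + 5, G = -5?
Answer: 961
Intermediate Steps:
O(R, V) = 5 + R*V
z(T) = 2 (z(T) = 3 - √(-1 + 2) = 3 - √1 = 3 - 1*1 = 3 - 1 = 2)
J(L, I) = 2 - I
J(-2, -29)² = (2 - 1*(-29))² = (2 + 29)² = 31² = 961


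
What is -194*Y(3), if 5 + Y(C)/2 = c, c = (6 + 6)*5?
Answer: -21340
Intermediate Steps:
c = 60 (c = 12*5 = 60)
Y(C) = 110 (Y(C) = -10 + 2*60 = -10 + 120 = 110)
-194*Y(3) = -194*110 = -21340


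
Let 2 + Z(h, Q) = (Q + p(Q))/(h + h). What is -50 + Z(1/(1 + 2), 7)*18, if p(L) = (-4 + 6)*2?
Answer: 211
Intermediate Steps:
p(L) = 4 (p(L) = 2*2 = 4)
Z(h, Q) = -2 + (4 + Q)/(2*h) (Z(h, Q) = -2 + (Q + 4)/(h + h) = -2 + (4 + Q)/((2*h)) = -2 + (4 + Q)*(1/(2*h)) = -2 + (4 + Q)/(2*h))
-50 + Z(1/(1 + 2), 7)*18 = -50 + ((4 + 7 - 4/(1 + 2))/(2*(1/(1 + 2))))*18 = -50 + ((4 + 7 - 4/3)/(2*(1/3)))*18 = -50 + ((4 + 7 - 4*1/3)/(2*(1/3)))*18 = -50 + ((1/2)*3*(4 + 7 - 4/3))*18 = -50 + ((1/2)*3*(29/3))*18 = -50 + (29/2)*18 = -50 + 261 = 211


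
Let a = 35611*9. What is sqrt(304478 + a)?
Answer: sqrt(624977) ≈ 790.55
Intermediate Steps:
a = 320499
sqrt(304478 + a) = sqrt(304478 + 320499) = sqrt(624977)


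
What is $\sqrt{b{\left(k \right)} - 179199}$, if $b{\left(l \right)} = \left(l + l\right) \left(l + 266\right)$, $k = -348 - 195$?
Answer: $\sqrt{121623} \approx 348.75$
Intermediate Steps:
$k = -543$
$b{\left(l \right)} = 2 l \left(266 + l\right)$
$\sqrt{b{\left(k \right)} - 179199} = \sqrt{2 \left(-543\right) \left(266 - 543\right) - 179199} = \sqrt{2 \left(-543\right) \left(-277\right) - 179199} = \sqrt{300822 - 179199} = \sqrt{121623}$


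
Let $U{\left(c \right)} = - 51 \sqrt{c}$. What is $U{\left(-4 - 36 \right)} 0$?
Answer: $0$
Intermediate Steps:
$U{\left(-4 - 36 \right)} 0 = - 51 \sqrt{-4 - 36} \cdot 0 = - 51 \sqrt{-40} \cdot 0 = - 51 \cdot 2 i \sqrt{10} \cdot 0 = - 102 i \sqrt{10} \cdot 0 = 0$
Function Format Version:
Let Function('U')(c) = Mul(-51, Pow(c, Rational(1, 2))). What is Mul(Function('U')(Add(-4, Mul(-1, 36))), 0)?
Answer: 0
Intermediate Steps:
Mul(Function('U')(Add(-4, Mul(-1, 36))), 0) = Mul(Mul(-51, Pow(Add(-4, Mul(-1, 36)), Rational(1, 2))), 0) = Mul(Mul(-51, Pow(Add(-4, -36), Rational(1, 2))), 0) = Mul(Mul(-51, Pow(-40, Rational(1, 2))), 0) = Mul(Mul(-51, Mul(2, I, Pow(10, Rational(1, 2)))), 0) = Mul(Mul(-102, I, Pow(10, Rational(1, 2))), 0) = 0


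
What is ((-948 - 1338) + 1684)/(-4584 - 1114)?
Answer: 43/407 ≈ 0.10565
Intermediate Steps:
((-948 - 1338) + 1684)/(-4584 - 1114) = (-2286 + 1684)/(-5698) = -602*(-1/5698) = 43/407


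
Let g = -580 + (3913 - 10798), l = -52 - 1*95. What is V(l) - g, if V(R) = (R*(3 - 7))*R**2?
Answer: 12713557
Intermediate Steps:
l = -147 (l = -52 - 95 = -147)
g = -7465 (g = -580 - 6885 = -7465)
V(R) = -4*R**3 (V(R) = (R*(-4))*R**2 = (-4*R)*R**2 = -4*R**3)
V(l) - g = -4*(-147)**3 - 1*(-7465) = -4*(-3176523) + 7465 = 12706092 + 7465 = 12713557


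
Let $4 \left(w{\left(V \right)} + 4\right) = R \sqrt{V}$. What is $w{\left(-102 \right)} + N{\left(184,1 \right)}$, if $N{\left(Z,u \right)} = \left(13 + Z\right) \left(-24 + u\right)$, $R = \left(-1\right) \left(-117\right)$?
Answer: $-4535 + \frac{117 i \sqrt{102}}{4} \approx -4535.0 + 295.41 i$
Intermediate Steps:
$R = 117$
$N{\left(Z,u \right)} = \left(-24 + u\right) \left(13 + Z\right)$
$w{\left(V \right)} = -4 + \frac{117 \sqrt{V}}{4}$
$w{\left(-102 \right)} + N{\left(184,1 \right)} = \left(-4 + \frac{117 \sqrt{-102}}{4}\right) + \left(-312 - 4416 + 13 \cdot 1 + 184 \cdot 1\right) = \left(-4 + \frac{117 i \sqrt{102}}{4}\right) + \left(-312 - 4416 + 13 + 184\right) = \left(-4 + \frac{117 i \sqrt{102}}{4}\right) - 4531 = -4535 + \frac{117 i \sqrt{102}}{4}$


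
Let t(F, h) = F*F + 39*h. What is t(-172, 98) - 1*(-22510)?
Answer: 55916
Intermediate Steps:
t(F, h) = F**2 + 39*h
t(-172, 98) - 1*(-22510) = ((-172)**2 + 39*98) - 1*(-22510) = (29584 + 3822) + 22510 = 33406 + 22510 = 55916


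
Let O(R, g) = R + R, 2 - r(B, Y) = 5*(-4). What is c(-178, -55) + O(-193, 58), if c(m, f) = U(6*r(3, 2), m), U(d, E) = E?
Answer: -564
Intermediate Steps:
r(B, Y) = 22 (r(B, Y) = 2 - 5*(-4) = 2 - 1*(-20) = 2 + 20 = 22)
c(m, f) = m
O(R, g) = 2*R
c(-178, -55) + O(-193, 58) = -178 + 2*(-193) = -178 - 386 = -564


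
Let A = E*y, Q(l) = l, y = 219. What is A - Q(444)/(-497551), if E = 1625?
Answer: 177065962569/497551 ≈ 3.5588e+5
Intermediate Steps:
A = 355875 (A = 1625*219 = 355875)
A - Q(444)/(-497551) = 355875 - 444/(-497551) = 355875 - 444*(-1)/497551 = 355875 - 1*(-444/497551) = 355875 + 444/497551 = 177065962569/497551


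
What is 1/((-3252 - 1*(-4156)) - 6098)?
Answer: -1/5194 ≈ -0.00019253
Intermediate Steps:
1/((-3252 - 1*(-4156)) - 6098) = 1/((-3252 + 4156) - 6098) = 1/(904 - 6098) = 1/(-5194) = -1/5194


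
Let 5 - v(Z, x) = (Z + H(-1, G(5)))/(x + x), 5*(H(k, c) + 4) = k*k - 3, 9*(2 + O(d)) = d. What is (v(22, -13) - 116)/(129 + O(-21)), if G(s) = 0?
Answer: -21513/24310 ≈ -0.88494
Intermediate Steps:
O(d) = -2 + d/9
H(k, c) = -23/5 + k²/5 (H(k, c) = -4 + (k*k - 3)/5 = -4 + (k² - 3)/5 = -4 + (-3 + k²)/5 = -4 + (-⅗ + k²/5) = -23/5 + k²/5)
v(Z, x) = 5 - (-22/5 + Z)/(2*x) (v(Z, x) = 5 - (Z + (-23/5 + (⅕)*(-1)²))/(x + x) = 5 - (Z + (-23/5 + (⅕)*1))/(2*x) = 5 - (Z + (-23/5 + ⅕))*1/(2*x) = 5 - (Z - 22/5)*1/(2*x) = 5 - (-22/5 + Z)*1/(2*x) = 5 - (-22/5 + Z)/(2*x))
(v(22, -13) - 116)/(129 + O(-21)) = ((⅒)*(22 - 5*22 + 50*(-13))/(-13) - 116)/(129 + (-2 + (⅑)*(-21))) = ((⅒)*(-1/13)*(22 - 110 - 650) - 116)/(129 + (-2 - 7/3)) = ((⅒)*(-1/13)*(-738) - 116)/(129 - 13/3) = (369/65 - 116)/(374/3) = -7171/65*3/374 = -21513/24310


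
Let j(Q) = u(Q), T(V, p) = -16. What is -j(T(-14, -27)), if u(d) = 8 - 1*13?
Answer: 5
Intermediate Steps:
u(d) = -5 (u(d) = 8 - 13 = -5)
j(Q) = -5
-j(T(-14, -27)) = -1*(-5) = 5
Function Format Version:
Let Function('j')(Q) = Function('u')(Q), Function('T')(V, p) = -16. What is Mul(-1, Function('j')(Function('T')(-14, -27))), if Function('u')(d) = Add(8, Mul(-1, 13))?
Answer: 5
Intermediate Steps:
Function('u')(d) = -5 (Function('u')(d) = Add(8, -13) = -5)
Function('j')(Q) = -5
Mul(-1, Function('j')(Function('T')(-14, -27))) = Mul(-1, -5) = 5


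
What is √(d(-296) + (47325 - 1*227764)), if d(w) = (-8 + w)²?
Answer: I*√88023 ≈ 296.69*I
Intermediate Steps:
√(d(-296) + (47325 - 1*227764)) = √((-8 - 296)² + (47325 - 1*227764)) = √((-304)² + (47325 - 227764)) = √(92416 - 180439) = √(-88023) = I*√88023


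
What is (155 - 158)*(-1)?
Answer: 3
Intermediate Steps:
(155 - 158)*(-1) = -3*(-1) = 3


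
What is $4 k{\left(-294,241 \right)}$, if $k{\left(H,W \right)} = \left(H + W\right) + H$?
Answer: $-1388$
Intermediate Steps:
$k{\left(H,W \right)} = W + 2 H$
$4 k{\left(-294,241 \right)} = 4 \left(241 + 2 \left(-294\right)\right) = 4 \left(241 - 588\right) = 4 \left(-347\right) = -1388$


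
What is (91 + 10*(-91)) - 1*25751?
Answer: -26570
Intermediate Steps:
(91 + 10*(-91)) - 1*25751 = (91 - 910) - 25751 = -819 - 25751 = -26570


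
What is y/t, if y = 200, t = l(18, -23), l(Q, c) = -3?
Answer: -200/3 ≈ -66.667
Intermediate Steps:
t = -3
y/t = 200/(-3) = 200*(-⅓) = -200/3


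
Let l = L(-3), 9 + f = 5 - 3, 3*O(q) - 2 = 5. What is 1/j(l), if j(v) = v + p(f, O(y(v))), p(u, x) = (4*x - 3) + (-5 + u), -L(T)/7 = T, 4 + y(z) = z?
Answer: 3/46 ≈ 0.065217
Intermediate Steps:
y(z) = -4 + z
O(q) = 7/3 (O(q) = 2/3 + (1/3)*5 = 2/3 + 5/3 = 7/3)
L(T) = -7*T
f = -7 (f = -9 + (5 - 3) = -9 + 2 = -7)
p(u, x) = -8 + u + 4*x (p(u, x) = (-3 + 4*x) + (-5 + u) = -8 + u + 4*x)
l = 21 (l = -7*(-3) = 21)
j(v) = -17/3 + v (j(v) = v + (-8 - 7 + 4*(7/3)) = v + (-8 - 7 + 28/3) = v - 17/3 = -17/3 + v)
1/j(l) = 1/(-17/3 + 21) = 1/(46/3) = 3/46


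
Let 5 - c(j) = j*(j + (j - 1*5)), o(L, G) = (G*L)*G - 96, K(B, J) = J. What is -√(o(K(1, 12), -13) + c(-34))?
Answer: -I*√545 ≈ -23.345*I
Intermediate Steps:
o(L, G) = -96 + L*G² (o(L, G) = L*G² - 96 = -96 + L*G²)
c(j) = 5 - j*(-5 + 2*j) (c(j) = 5 - j*(j + (j - 1*5)) = 5 - j*(j + (j - 5)) = 5 - j*(j + (-5 + j)) = 5 - j*(-5 + 2*j))
-√(o(K(1, 12), -13) + c(-34)) = -√((-96 + 12*(-13)²) + (5 - 2*(-34)² + 5*(-34))) = -√((-96 + 12*169) + (5 - 2*1156 - 170)) = -√((-96 + 2028) + (5 - 2312 - 170)) = -√(1932 - 2477) = -√(-545) = -I*√545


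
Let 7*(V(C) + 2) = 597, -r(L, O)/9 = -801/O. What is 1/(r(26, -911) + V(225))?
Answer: 6377/480650 ≈ 0.013267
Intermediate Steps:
r(L, O) = 7209/O (r(L, O) = -(-7209)/O = 7209/O)
V(C) = 583/7 (V(C) = -2 + (1/7)*597 = -2 + 597/7 = 583/7)
1/(r(26, -911) + V(225)) = 1/(7209/(-911) + 583/7) = 1/(7209*(-1/911) + 583/7) = 1/(-7209/911 + 583/7) = 1/(480650/6377) = 6377/480650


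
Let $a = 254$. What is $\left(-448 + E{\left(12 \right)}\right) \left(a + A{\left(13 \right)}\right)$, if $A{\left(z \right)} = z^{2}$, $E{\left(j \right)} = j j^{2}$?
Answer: $541440$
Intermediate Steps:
$E{\left(j \right)} = j^{3}$
$\left(-448 + E{\left(12 \right)}\right) \left(a + A{\left(13 \right)}\right) = \left(-448 + 12^{3}\right) \left(254 + 13^{2}\right) = \left(-448 + 1728\right) \left(254 + 169\right) = 1280 \cdot 423 = 541440$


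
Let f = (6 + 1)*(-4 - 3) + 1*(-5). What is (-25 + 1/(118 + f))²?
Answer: 2556801/4096 ≈ 624.22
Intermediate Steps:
f = -54 (f = 7*(-7) - 5 = -49 - 5 = -54)
(-25 + 1/(118 + f))² = (-25 + 1/(118 - 54))² = (-25 + 1/64)² = (-1599/64)² = 2556801/4096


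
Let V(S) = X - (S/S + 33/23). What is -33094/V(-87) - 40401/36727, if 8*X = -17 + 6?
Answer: 223613253091/25745627 ≈ 8685.5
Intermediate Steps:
X = -11/8 (X = (-17 + 6)/8 = (1/8)*(-11) = -11/8 ≈ -1.3750)
V(S) = -701/184 (V(S) = -11/8 - (S/S + 33/23) = -11/8 - (1 + 33*(1/23)) = -11/8 - (1 + 33/23) = -11/8 - 1*56/23 = -11/8 - 56/23 = -701/184)
-33094/V(-87) - 40401/36727 = -33094/(-701/184) - 40401/36727 = -33094*(-184/701) - 40401*1/36727 = 6089296/701 - 40401/36727 = 223613253091/25745627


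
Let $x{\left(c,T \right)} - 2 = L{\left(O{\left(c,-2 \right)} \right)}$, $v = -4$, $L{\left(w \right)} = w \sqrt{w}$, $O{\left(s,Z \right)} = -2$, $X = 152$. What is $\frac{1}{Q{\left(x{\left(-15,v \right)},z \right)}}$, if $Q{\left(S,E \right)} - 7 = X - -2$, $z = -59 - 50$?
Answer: $\frac{1}{161} \approx 0.0062112$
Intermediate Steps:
$z = -109$
$L{\left(w \right)} = w^{\frac{3}{2}}$
$x{\left(c,T \right)} = 2 - 2 i \sqrt{2}$ ($x{\left(c,T \right)} = 2 + \left(-2\right)^{\frac{3}{2}} = 2 - 2 i \sqrt{2}$)
$Q{\left(S,E \right)} = 161$ ($Q{\left(S,E \right)} = 7 + \left(152 - -2\right) = 7 + \left(152 + 2\right) = 7 + 154 = 161$)
$\frac{1}{Q{\left(x{\left(-15,v \right)},z \right)}} = \frac{1}{161}$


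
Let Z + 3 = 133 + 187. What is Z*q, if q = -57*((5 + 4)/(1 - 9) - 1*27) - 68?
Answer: 3893077/8 ≈ 4.8663e+5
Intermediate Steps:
q = 12281/8 (q = -57*(9/(-8) - 27) - 68 = -57*(9*(-1/8) - 27) - 68 = -57*(-9/8 - 27) - 68 = -57*(-225/8) - 68 = 12825/8 - 68 = 12281/8 ≈ 1535.1)
Z = 317 (Z = -3 + (133 + 187) = -3 + 320 = 317)
Z*q = 317*(12281/8) = 3893077/8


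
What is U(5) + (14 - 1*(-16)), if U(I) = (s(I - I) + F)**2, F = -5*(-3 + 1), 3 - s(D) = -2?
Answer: 255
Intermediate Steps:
s(D) = 5 (s(D) = 3 - 1*(-2) = 3 + 2 = 5)
F = 10 (F = -5*(-2) = 10)
U(I) = 225 (U(I) = (5 + 10)**2 = 15**2 = 225)
U(5) + (14 - 1*(-16)) = 225 + (14 - 1*(-16)) = 225 + (14 + 16) = 225 + 30 = 255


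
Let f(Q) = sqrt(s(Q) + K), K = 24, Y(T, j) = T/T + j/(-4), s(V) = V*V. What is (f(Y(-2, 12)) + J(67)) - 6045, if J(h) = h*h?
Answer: -1556 + 2*sqrt(7) ≈ -1550.7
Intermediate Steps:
s(V) = V**2
Y(T, j) = 1 - j/4 (Y(T, j) = 1 + j*(-1/4) = 1 - j/4)
f(Q) = sqrt(24 + Q**2) (f(Q) = sqrt(Q**2 + 24) = sqrt(24 + Q**2))
J(h) = h**2
(f(Y(-2, 12)) + J(67)) - 6045 = (sqrt(24 + (1 - 1/4*12)**2) + 67**2) - 6045 = (sqrt(24 + (1 - 3)**2) + 4489) - 6045 = (sqrt(24 + (-2)**2) + 4489) - 6045 = (sqrt(24 + 4) + 4489) - 6045 = (sqrt(28) + 4489) - 6045 = (2*sqrt(7) + 4489) - 6045 = (4489 + 2*sqrt(7)) - 6045 = -1556 + 2*sqrt(7)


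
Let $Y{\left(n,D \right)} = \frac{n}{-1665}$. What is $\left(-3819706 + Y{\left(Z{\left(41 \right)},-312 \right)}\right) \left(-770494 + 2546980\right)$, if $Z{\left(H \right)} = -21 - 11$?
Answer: $- \frac{3766038080430196}{555} \approx -6.7857 \cdot 10^{12}$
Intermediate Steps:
$Z{\left(H \right)} = -32$
$Y{\left(n,D \right)} = - \frac{n}{1665}$ ($Y{\left(n,D \right)} = n \left(- \frac{1}{1665}\right) = - \frac{n}{1665}$)
$\left(-3819706 + Y{\left(Z{\left(41 \right)},-312 \right)}\right) \left(-770494 + 2546980\right) = \left(-3819706 - - \frac{32}{1665}\right) \left(-770494 + 2546980\right) = \left(-3819706 + \frac{32}{1665}\right) 1776486 = \left(- \frac{6359810458}{1665}\right) 1776486 = - \frac{3766038080430196}{555}$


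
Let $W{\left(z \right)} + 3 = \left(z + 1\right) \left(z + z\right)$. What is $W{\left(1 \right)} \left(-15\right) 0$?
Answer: $0$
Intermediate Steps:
$W{\left(z \right)} = -3 + 2 z \left(1 + z\right)$ ($W{\left(z \right)} = -3 + \left(z + 1\right) \left(z + z\right) = -3 + \left(1 + z\right) 2 z = -3 + 2 z \left(1 + z\right)$)
$W{\left(1 \right)} \left(-15\right) 0 = \left(-3 + 2 \cdot 1 + 2 \cdot 1^{2}\right) \left(-15\right) 0 = \left(-3 + 2 + 2 \cdot 1\right) \left(-15\right) 0 = \left(-3 + 2 + 2\right) \left(-15\right) 0 = 1 \left(-15\right) 0 = \left(-15\right) 0 = 0$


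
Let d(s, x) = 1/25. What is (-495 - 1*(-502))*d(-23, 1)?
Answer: 7/25 ≈ 0.28000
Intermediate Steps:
d(s, x) = 1/25
(-495 - 1*(-502))*d(-23, 1) = (-495 - 1*(-502))*(1/25) = (-495 + 502)*(1/25) = 7*(1/25) = 7/25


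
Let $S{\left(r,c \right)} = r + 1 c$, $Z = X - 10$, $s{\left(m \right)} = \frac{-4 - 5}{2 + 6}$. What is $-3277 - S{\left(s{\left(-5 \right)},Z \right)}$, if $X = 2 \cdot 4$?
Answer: $- \frac{26191}{8} \approx -3273.9$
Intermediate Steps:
$X = 8$
$s{\left(m \right)} = - \frac{9}{8}$
$Z = -2$ ($Z = 8 - 10 = -2$)
$S{\left(r,c \right)} = c + r$ ($S{\left(r,c \right)} = r + c = c + r$)
$-3277 - S{\left(s{\left(-5 \right)},Z \right)} = -3277 - \left(-2 - \frac{9}{8}\right) = -3277 - - \frac{25}{8} = -3277 + \frac{25}{8} = - \frac{26191}{8}$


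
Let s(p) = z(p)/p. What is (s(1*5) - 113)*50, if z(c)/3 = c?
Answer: -5500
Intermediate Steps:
z(c) = 3*c
s(p) = 3 (s(p) = (3*p)/p = 3)
(s(1*5) - 113)*50 = (3 - 113)*50 = -110*50 = -5500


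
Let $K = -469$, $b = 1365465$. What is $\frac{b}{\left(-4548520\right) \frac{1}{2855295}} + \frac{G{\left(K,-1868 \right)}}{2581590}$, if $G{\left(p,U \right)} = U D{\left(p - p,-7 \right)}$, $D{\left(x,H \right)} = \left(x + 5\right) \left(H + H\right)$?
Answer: $- \frac{201302328094252661}{234848274936} \approx -8.5716 \cdot 10^{5}$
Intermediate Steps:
$D{\left(x,H \right)} = 2 H \left(5 + x\right)$ ($D{\left(x,H \right)} = \left(5 + x\right) 2 H = 2 H \left(5 + x\right)$)
$G{\left(p,U \right)} = - 70 U$ ($G{\left(p,U \right)} = U 2 \left(-7\right) \left(5 + \left(p - p\right)\right) = U 2 \left(-7\right) \left(5 + 0\right) = U 2 \left(-7\right) 5 = U \left(-70\right) = - 70 U$)
$\frac{b}{\left(-4548520\right) \frac{1}{2855295}} + \frac{G{\left(K,-1868 \right)}}{2581590} = \frac{1365465}{\left(-4548520\right) \frac{1}{2855295}} + \frac{\left(-70\right) \left(-1868\right)}{2581590} = \frac{1365465}{\left(-4548520\right) \frac{1}{2855295}} + 130760 \cdot \frac{1}{2581590} = \frac{1365465}{- \frac{909704}{571059}} + \frac{13076}{258159} = 1365465 \left(- \frac{571059}{909704}\right) + \frac{13076}{258159} = - \frac{779761077435}{909704} + \frac{13076}{258159} = - \frac{201302328094252661}{234848274936}$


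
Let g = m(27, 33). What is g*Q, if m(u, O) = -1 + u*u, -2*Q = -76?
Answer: 27664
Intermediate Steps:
Q = 38 (Q = -½*(-76) = 38)
m(u, O) = -1 + u²
g = 728 (g = -1 + 27² = -1 + 729 = 728)
g*Q = 728*38 = 27664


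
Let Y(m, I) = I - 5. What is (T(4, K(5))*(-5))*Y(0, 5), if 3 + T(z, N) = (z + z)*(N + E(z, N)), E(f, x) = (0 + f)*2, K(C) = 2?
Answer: 0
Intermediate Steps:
E(f, x) = 2*f (E(f, x) = f*2 = 2*f)
Y(m, I) = -5 + I
T(z, N) = -3 + 2*z*(N + 2*z) (T(z, N) = -3 + (z + z)*(N + 2*z) = -3 + (2*z)*(N + 2*z) = -3 + 2*z*(N + 2*z))
(T(4, K(5))*(-5))*Y(0, 5) = ((-3 + 4*4**2 + 2*2*4)*(-5))*(-5 + 5) = ((-3 + 4*16 + 16)*(-5))*0 = ((-3 + 64 + 16)*(-5))*0 = (77*(-5))*0 = -385*0 = 0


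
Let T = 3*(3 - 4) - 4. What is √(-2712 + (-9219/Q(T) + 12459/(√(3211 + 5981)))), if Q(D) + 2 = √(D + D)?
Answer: √(-1591282272 - 5409303564/(-2 + I*√14) + 1590599*√2298)/766 ≈ 21.353 + 44.874*I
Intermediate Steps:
T = -7 (T = 3*(-1) - 4 = -3 - 4 = -7)
Q(D) = -2 + √2*√D (Q(D) = -2 + √(D + D) = -2 + √(2*D) = -2 + √2*√D)
√(-2712 + (-9219/Q(T) + 12459/(√(3211 + 5981)))) = √(-2712 + (-9219/(-2 + √2*√(-7)) + 12459/(√(3211 + 5981)))) = √(-2712 + (-9219/(-2 + √2*(I*√7)) + 12459/(√9192))) = √(-2712 + (-9219/(-2 + I*√14) + 12459/((2*√2298)))) = √(-2712 + (-9219/(-2 + I*√14) + 12459*(√2298/4596))) = √(-2712 + (-9219/(-2 + I*√14) + 4153*√2298/1532)) = √(-2712 - 9219/(-2 + I*√14) + 4153*√2298/1532)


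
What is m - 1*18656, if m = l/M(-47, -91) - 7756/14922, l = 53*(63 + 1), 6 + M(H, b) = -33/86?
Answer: -2910934394/151707 ≈ -19188.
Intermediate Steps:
M(H, b) = -549/86 (M(H, b) = -6 - 33/86 = -549/86)
l = 3392 (l = 53*64 = 3392)
m = -80688602/151707 (m = 3392/(-549/86) - 7756/14922 = 3392*(-86/549) - 7756*1/14922 = -291712/549 - 3878/7461 = -80688602/151707 ≈ -531.87)
m - 1*18656 = -80688602/151707 - 1*18656 = -80688602/151707 - 18656 = -2910934394/151707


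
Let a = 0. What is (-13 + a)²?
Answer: 169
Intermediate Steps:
(-13 + a)² = (-13 + 0)² = (-13)² = 169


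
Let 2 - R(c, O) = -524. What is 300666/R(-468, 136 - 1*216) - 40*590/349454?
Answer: 26264130691/45953201 ≈ 571.54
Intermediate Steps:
R(c, O) = 526 (R(c, O) = 2 - 1*(-524) = 2 + 524 = 526)
300666/R(-468, 136 - 1*216) - 40*590/349454 = 300666/526 - 40*590/349454 = 300666*(1/526) - 23600*1/349454 = 150333/263 - 11800/174727 = 26264130691/45953201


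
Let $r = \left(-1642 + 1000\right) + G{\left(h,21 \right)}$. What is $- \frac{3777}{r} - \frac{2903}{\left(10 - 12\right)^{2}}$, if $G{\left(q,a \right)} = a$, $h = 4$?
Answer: $- \frac{595885}{828} \approx -719.67$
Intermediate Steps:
$r = -621$ ($r = \left(-1642 + 1000\right) + 21 = -642 + 21 = -621$)
$- \frac{3777}{r} - \frac{2903}{\left(10 - 12\right)^{2}} = - \frac{3777}{-621} - \frac{2903}{\left(10 - 12\right)^{2}} = \left(-3777\right) \left(- \frac{1}{621}\right) - \frac{2903}{\left(-2\right)^{2}} = \frac{1259}{207} - \frac{2903}{4} = - \frac{595885}{828}$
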